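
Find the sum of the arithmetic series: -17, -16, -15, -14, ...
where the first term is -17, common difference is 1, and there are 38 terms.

Sₙ = n/2 × (first + last)
Last term = a + (n-1)d = -17 + (38-1)×1 = 20
S_38 = 38/2 × (-17 + 20)
S_38 = 38/2 × 3 = 57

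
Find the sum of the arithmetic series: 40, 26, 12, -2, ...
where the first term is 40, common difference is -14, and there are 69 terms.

Sₙ = n/2 × (first + last)
Last term = a + (n-1)d = 40 + (69-1)×(-14) = -912
S_69 = 69/2 × (40 + (-912))
S_69 = 69/2 × (-872) = -30084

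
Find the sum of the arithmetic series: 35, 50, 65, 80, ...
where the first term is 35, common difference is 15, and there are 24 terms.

Sₙ = n/2 × (first + last)
Last term = a + (n-1)d = 35 + (24-1)×15 = 380
S_24 = 24/2 × (35 + 380)
S_24 = 24/2 × 415 = 4980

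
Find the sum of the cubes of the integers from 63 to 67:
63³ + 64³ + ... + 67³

Use ∑_{k=1}^{n} k³ = [n(n+1)/2]², then subtract the first 62 terms.
∑_{k=1}^{67} k³ = [67×68/2]² = 2278² = 5189284
∑_{k=1}^{62} k³ = [62×63/2]² = 1953² = 3814209
∑_{k=63}^{67} k³ = 5189284 - 3814209 = 1375075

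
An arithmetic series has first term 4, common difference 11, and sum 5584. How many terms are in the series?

Using S = n/2 × [2a + (n-1)d]
5584 = n/2 × [2(4) + (n-1)(11)]
5584 = n/2 × [8 + 11n - 11]
11168 = n × [-3 + 11n]
11n² + (-3)n - 11168 = 0
Discriminant: Δ = (-3)² - 4(11)(-11168) = 9 + 491392 = 491401
√Δ = 701
n = [-(-3) + √Δ] / (2·11) = (3 + 701) / 22 = 704 / 22 = 32
(The negative root is discarded since n must be a positive integer.)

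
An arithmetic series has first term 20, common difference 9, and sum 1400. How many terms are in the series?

Using S = n/2 × [2a + (n-1)d]
1400 = n/2 × [2(20) + (n-1)(9)]
1400 = n/2 × [40 + 9n - 9]
2800 = n × [31 + 9n]
9n² + (31)n - 2800 = 0
Discriminant: Δ = (31)² - 4(9)(-2800) = 961 + 100800 = 101761
√Δ = 319
n = [-(31) + √Δ] / (2·9) = (-31 + 319) / 18 = 288 / 18 = 16
(The negative root is discarded since n must be a positive integer.)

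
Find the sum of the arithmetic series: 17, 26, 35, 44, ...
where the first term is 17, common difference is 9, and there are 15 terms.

Sₙ = n/2 × (first + last)
Last term = a + (n-1)d = 17 + (15-1)×9 = 143
S_15 = 15/2 × (17 + 143)
S_15 = 15/2 × 160 = 1200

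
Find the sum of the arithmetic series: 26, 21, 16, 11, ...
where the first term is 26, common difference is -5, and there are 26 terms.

Sₙ = n/2 × (first + last)
Last term = a + (n-1)d = 26 + (26-1)×(-5) = -99
S_26 = 26/2 × (26 + (-99))
S_26 = 26/2 × (-73) = -949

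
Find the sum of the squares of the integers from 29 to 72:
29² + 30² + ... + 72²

Use ∑_{k=1}^{n} k² = n(n+1)(2n+1)/6, then subtract the first 28 terms.
∑_{k=1}^{72} k² = 72×73×145/6 = 127020
∑_{k=1}^{28} k² = 28×29×57/6 = 7714
∑_{k=29}^{72} k² = 127020 - 7714 = 119306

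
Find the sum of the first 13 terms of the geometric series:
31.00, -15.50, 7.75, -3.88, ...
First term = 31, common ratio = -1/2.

Sₙ = a(1 - rⁿ) / (1 - r)
S_13 = 31(1 - (-1/2)^13) / (1 - (-1/2))
S_13 = 31(1 - (-1/8192)) / (3/2)
S_13 = 84661/4096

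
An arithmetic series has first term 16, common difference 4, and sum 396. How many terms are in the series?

Using S = n/2 × [2a + (n-1)d]
396 = n/2 × [2(16) + (n-1)(4)]
396 = n/2 × [32 + 4n - 4]
792 = n × [28 + 4n]
4n² + (28)n - 792 = 0
Discriminant: Δ = (28)² - 4(4)(-792) = 784 + 12672 = 13456
√Δ = 116
n = [-(28) + √Δ] / (2·4) = (-28 + 116) / 8 = 88 / 8 = 11
(The negative root is discarded since n must be a positive integer.)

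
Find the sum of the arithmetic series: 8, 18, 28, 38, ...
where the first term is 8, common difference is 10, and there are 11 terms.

Sₙ = n/2 × (first + last)
Last term = a + (n-1)d = 8 + (11-1)×10 = 108
S_11 = 11/2 × (8 + 108)
S_11 = 11/2 × 116 = 638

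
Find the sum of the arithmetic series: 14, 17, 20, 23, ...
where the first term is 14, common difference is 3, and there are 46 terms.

Sₙ = n/2 × (first + last)
Last term = a + (n-1)d = 14 + (46-1)×3 = 149
S_46 = 46/2 × (14 + 149)
S_46 = 46/2 × 163 = 3749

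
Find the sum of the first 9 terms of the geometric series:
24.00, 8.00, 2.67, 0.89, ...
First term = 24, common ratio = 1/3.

Sₙ = a(1 - rⁿ) / (1 - r)
S_9 = 24(1 - (1/3)^9) / (1 - (1/3))
S_9 = 24(1 - (1/19683)) / (2/3)
S_9 = 78728/2187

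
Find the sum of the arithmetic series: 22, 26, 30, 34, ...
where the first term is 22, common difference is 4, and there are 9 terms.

Sₙ = n/2 × (first + last)
Last term = a + (n-1)d = 22 + (9-1)×4 = 54
S_9 = 9/2 × (22 + 54)
S_9 = 9/2 × 76 = 342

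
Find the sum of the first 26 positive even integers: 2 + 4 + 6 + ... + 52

Sum of first n even numbers = n(n+1)
= 26×27
= 702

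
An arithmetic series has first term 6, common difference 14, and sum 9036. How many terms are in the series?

Using S = n/2 × [2a + (n-1)d]
9036 = n/2 × [2(6) + (n-1)(14)]
9036 = n/2 × [12 + 14n - 14]
18072 = n × [-2 + 14n]
14n² + (-2)n - 18072 = 0
Discriminant: Δ = (-2)² - 4(14)(-18072) = 4 + 1012032 = 1012036
√Δ = 1006
n = [-(-2) + √Δ] / (2·14) = (2 + 1006) / 28 = 1008 / 28 = 36
(The negative root is discarded since n must be a positive integer.)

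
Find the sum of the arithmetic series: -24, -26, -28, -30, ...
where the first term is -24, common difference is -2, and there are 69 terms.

Sₙ = n/2 × (first + last)
Last term = a + (n-1)d = -24 + (69-1)×(-2) = -160
S_69 = 69/2 × (-24 + (-160))
S_69 = 69/2 × (-184) = -6348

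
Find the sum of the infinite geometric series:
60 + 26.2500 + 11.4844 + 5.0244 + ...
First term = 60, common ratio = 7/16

For |r| < 1, S = a / (1 - r)
S = 60 / (1 - (7/16))
S = 60 / (9/16)
S = 320/3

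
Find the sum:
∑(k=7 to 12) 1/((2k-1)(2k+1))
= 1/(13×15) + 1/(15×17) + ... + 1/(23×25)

Partial fractions: 1/((2k-1)(2k+1)) = (1/2)[1/(2k-1) - 1/(2k+1)]
The series telescopes:
= (1/2)[1/13 - 1/25]
= 6/325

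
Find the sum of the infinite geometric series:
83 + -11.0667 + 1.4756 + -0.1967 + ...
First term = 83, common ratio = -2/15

For |r| < 1, S = a / (1 - r)
S = 83 / (1 - (-2/15))
S = 83 / (17/15)
S = 1245/17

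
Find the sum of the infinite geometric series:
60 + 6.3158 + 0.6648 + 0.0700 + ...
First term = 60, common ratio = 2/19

For |r| < 1, S = a / (1 - r)
S = 60 / (1 - (2/19))
S = 60 / (17/19)
S = 1140/17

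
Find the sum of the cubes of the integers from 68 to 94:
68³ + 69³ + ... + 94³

Use ∑_{k=1}^{n} k³ = [n(n+1)/2]², then subtract the first 67 terms.
∑_{k=1}^{94} k³ = [94×95/2]² = 4465² = 19936225
∑_{k=1}^{67} k³ = [67×68/2]² = 2278² = 5189284
∑_{k=68}^{94} k³ = 19936225 - 5189284 = 14746941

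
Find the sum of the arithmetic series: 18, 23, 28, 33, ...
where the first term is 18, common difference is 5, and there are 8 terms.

Sₙ = n/2 × (first + last)
Last term = a + (n-1)d = 18 + (8-1)×5 = 53
S_8 = 8/2 × (18 + 53)
S_8 = 8/2 × 71 = 284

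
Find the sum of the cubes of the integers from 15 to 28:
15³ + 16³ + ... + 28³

Use ∑_{k=1}^{n} k³ = [n(n+1)/2]², then subtract the first 14 terms.
∑_{k=1}^{28} k³ = [28×29/2]² = 406² = 164836
∑_{k=1}^{14} k³ = [14×15/2]² = 105² = 11025
∑_{k=15}^{28} k³ = 164836 - 11025 = 153811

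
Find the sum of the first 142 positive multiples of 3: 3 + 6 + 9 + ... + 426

Factor out 3: = 3(1 + 2 + ... + 142) = 3 × n(n+1)/2
= 3 × 142×143/2
= 3 × 10153
= 30459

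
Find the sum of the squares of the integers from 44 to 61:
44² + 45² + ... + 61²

Use ∑_{k=1}^{n} k² = n(n+1)(2n+1)/6, then subtract the first 43 terms.
∑_{k=1}^{61} k² = 61×62×123/6 = 77531
∑_{k=1}^{43} k² = 43×44×87/6 = 27434
∑_{k=44}^{61} k² = 77531 - 27434 = 50097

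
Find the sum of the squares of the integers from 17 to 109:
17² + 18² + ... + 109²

Use ∑_{k=1}^{n} k² = n(n+1)(2n+1)/6, then subtract the first 16 terms.
∑_{k=1}^{109} k² = 109×110×219/6 = 437635
∑_{k=1}^{16} k² = 16×17×33/6 = 1496
∑_{k=17}^{109} k² = 437635 - 1496 = 436139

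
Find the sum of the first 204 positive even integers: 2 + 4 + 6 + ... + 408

Sum of first n even numbers = n(n+1)
= 204×205
= 41820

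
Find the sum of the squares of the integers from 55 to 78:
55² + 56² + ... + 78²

Use ∑_{k=1}^{n} k² = n(n+1)(2n+1)/6, then subtract the first 54 terms.
∑_{k=1}^{78} k² = 78×79×157/6 = 161239
∑_{k=1}^{54} k² = 54×55×109/6 = 53955
∑_{k=55}^{78} k² = 161239 - 53955 = 107284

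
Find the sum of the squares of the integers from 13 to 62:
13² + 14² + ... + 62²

Use ∑_{k=1}^{n} k² = n(n+1)(2n+1)/6, then subtract the first 12 terms.
∑_{k=1}^{62} k² = 62×63×125/6 = 81375
∑_{k=1}^{12} k² = 12×13×25/6 = 650
∑_{k=13}^{62} k² = 81375 - 650 = 80725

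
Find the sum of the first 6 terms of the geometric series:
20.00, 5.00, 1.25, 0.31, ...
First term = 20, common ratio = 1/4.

Sₙ = a(1 - rⁿ) / (1 - r)
S_6 = 20(1 - (1/4)^6) / (1 - (1/4))
S_6 = 20(1 - (1/4096)) / (3/4)
S_6 = 6825/256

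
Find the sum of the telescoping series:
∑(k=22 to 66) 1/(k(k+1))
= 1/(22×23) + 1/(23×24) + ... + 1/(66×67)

Partial fractions: 1/(k(k+1)) = 1/k - 1/(k+1)
The series telescopes:
= (1/22 - 1/23) + (1/23 - 1/24) + ... + (1/66 - 1/67)
= 1/22 - 1/67
= 45/1474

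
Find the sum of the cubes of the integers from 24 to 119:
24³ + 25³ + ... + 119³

Use ∑_{k=1}^{n} k³ = [n(n+1)/2]², then subtract the first 23 terms.
∑_{k=1}^{119} k³ = [119×120/2]² = 7140² = 50979600
∑_{k=1}^{23} k³ = [23×24/2]² = 276² = 76176
∑_{k=24}^{119} k³ = 50979600 - 76176 = 50903424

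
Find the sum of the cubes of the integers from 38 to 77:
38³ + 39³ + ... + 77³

Use ∑_{k=1}^{n} k³ = [n(n+1)/2]², then subtract the first 37 terms.
∑_{k=1}^{77} k³ = [77×78/2]² = 3003² = 9018009
∑_{k=1}^{37} k³ = [37×38/2]² = 703² = 494209
∑_{k=38}^{77} k³ = 9018009 - 494209 = 8523800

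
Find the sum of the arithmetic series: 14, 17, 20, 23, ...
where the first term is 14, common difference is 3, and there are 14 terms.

Sₙ = n/2 × (first + last)
Last term = a + (n-1)d = 14 + (14-1)×3 = 53
S_14 = 14/2 × (14 + 53)
S_14 = 14/2 × 67 = 469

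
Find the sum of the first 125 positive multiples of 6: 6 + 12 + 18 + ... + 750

Factor out 6: = 6(1 + 2 + ... + 125) = 6 × n(n+1)/2
= 6 × 125×126/2
= 6 × 7875
= 47250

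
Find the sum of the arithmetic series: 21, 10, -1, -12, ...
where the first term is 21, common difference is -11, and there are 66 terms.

Sₙ = n/2 × (first + last)
Last term = a + (n-1)d = 21 + (66-1)×(-11) = -694
S_66 = 66/2 × (21 + (-694))
S_66 = 66/2 × (-673) = -22209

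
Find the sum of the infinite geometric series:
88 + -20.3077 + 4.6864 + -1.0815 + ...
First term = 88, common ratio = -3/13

For |r| < 1, S = a / (1 - r)
S = 88 / (1 - (-3/13))
S = 88 / (16/13)
S = 143/2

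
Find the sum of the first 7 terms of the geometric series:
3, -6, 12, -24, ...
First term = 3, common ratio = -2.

Sₙ = a(1 - rⁿ) / (1 - r)
S_7 = 3(1 - (-2)^7) / (1 - (-2))
S_7 = 3(1 - (-128)) / (3)
S_7 = 129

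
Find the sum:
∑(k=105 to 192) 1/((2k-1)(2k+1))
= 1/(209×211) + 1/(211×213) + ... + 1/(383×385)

Partial fractions: 1/((2k-1)(2k+1)) = (1/2)[1/(2k-1) - 1/(2k+1)]
The series telescopes:
= (1/2)[1/209 - 1/385]
= 8/7315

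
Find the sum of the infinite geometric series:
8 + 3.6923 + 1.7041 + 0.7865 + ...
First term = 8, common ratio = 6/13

For |r| < 1, S = a / (1 - r)
S = 8 / (1 - (6/13))
S = 8 / (7/13)
S = 104/7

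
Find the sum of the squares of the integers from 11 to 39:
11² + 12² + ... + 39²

Use ∑_{k=1}^{n} k² = n(n+1)(2n+1)/6, then subtract the first 10 terms.
∑_{k=1}^{39} k² = 39×40×79/6 = 20540
∑_{k=1}^{10} k² = 10×11×21/6 = 385
∑_{k=11}^{39} k² = 20540 - 385 = 20155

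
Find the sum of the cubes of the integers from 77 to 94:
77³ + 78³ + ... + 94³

Use ∑_{k=1}^{n} k³ = [n(n+1)/2]², then subtract the first 76 terms.
∑_{k=1}^{94} k³ = [94×95/2]² = 4465² = 19936225
∑_{k=1}^{76} k³ = [76×77/2]² = 2926² = 8561476
∑_{k=77}^{94} k³ = 19936225 - 8561476 = 11374749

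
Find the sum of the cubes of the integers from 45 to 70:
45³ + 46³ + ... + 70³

Use ∑_{k=1}^{n} k³ = [n(n+1)/2]², then subtract the first 44 terms.
∑_{k=1}^{70} k³ = [70×71/2]² = 2485² = 6175225
∑_{k=1}^{44} k³ = [44×45/2]² = 990² = 980100
∑_{k=45}^{70} k³ = 6175225 - 980100 = 5195125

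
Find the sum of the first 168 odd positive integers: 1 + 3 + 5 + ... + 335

Sum of first n odd numbers = n²
= 168²
= 28224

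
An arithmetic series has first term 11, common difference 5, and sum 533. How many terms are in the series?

Using S = n/2 × [2a + (n-1)d]
533 = n/2 × [2(11) + (n-1)(5)]
533 = n/2 × [22 + 5n - 5]
1066 = n × [17 + 5n]
5n² + (17)n - 1066 = 0
Discriminant: Δ = (17)² - 4(5)(-1066) = 289 + 21320 = 21609
√Δ = 147
n = [-(17) + √Δ] / (2·5) = (-17 + 147) / 10 = 130 / 10 = 13
(The negative root is discarded since n must be a positive integer.)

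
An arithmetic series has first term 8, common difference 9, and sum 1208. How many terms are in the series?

Using S = n/2 × [2a + (n-1)d]
1208 = n/2 × [2(8) + (n-1)(9)]
1208 = n/2 × [16 + 9n - 9]
2416 = n × [7 + 9n]
9n² + (7)n - 2416 = 0
Discriminant: Δ = (7)² - 4(9)(-2416) = 49 + 86976 = 87025
√Δ = 295
n = [-(7) + √Δ] / (2·9) = (-7 + 295) / 18 = 288 / 18 = 16
(The negative root is discarded since n must be a positive integer.)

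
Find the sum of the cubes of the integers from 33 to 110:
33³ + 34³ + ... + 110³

Use ∑_{k=1}^{n} k³ = [n(n+1)/2]², then subtract the first 32 terms.
∑_{k=1}^{110} k³ = [110×111/2]² = 6105² = 37271025
∑_{k=1}^{32} k³ = [32×33/2]² = 528² = 278784
∑_{k=33}^{110} k³ = 37271025 - 278784 = 36992241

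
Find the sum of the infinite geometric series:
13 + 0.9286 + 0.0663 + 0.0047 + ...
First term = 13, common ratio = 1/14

For |r| < 1, S = a / (1 - r)
S = 13 / (1 - (1/14))
S = 13 / (13/14)
S = 14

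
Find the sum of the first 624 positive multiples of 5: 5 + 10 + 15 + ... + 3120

Factor out 5: = 5(1 + 2 + ... + 624) = 5 × n(n+1)/2
= 5 × 624×625/2
= 5 × 195000
= 975000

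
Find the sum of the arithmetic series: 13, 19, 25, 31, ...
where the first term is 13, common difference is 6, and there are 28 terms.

Sₙ = n/2 × (first + last)
Last term = a + (n-1)d = 13 + (28-1)×6 = 175
S_28 = 28/2 × (13 + 175)
S_28 = 28/2 × 188 = 2632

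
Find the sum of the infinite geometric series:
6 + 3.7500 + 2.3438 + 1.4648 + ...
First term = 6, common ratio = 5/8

For |r| < 1, S = a / (1 - r)
S = 6 / (1 - (5/8))
S = 6 / (3/8)
S = 16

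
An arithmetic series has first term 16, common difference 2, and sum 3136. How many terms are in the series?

Using S = n/2 × [2a + (n-1)d]
3136 = n/2 × [2(16) + (n-1)(2)]
3136 = n/2 × [32 + 2n - 2]
6272 = n × [30 + 2n]
2n² + (30)n - 6272 = 0
Discriminant: Δ = (30)² - 4(2)(-6272) = 900 + 50176 = 51076
√Δ = 226
n = [-(30) + √Δ] / (2·2) = (-30 + 226) / 4 = 196 / 4 = 49
(The negative root is discarded since n must be a positive integer.)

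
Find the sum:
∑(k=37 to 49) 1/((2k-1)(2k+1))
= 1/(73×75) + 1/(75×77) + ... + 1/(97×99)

Partial fractions: 1/((2k-1)(2k+1)) = (1/2)[1/(2k-1) - 1/(2k+1)]
The series telescopes:
= (1/2)[1/73 - 1/99]
= 13/7227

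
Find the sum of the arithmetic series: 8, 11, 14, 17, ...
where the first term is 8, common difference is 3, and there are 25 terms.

Sₙ = n/2 × (first + last)
Last term = a + (n-1)d = 8 + (25-1)×3 = 80
S_25 = 25/2 × (8 + 80)
S_25 = 25/2 × 88 = 1100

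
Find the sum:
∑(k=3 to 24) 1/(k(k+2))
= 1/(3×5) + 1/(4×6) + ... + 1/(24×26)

Partial fractions: 1/(k(k+2)) = (1/2)[1/k - 1/(k+2)]
Telescoping leaves the first two and last two terms:
= (1/2)[1/3 + 1/4 - 1/25 - 1/26]
= 1969/7800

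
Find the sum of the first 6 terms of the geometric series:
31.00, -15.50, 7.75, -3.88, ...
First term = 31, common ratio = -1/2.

Sₙ = a(1 - rⁿ) / (1 - r)
S_6 = 31(1 - (-1/2)^6) / (1 - (-1/2))
S_6 = 31(1 - (1/64)) / (3/2)
S_6 = 651/32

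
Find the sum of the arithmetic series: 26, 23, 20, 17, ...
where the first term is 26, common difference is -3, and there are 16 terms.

Sₙ = n/2 × (first + last)
Last term = a + (n-1)d = 26 + (16-1)×(-3) = -19
S_16 = 16/2 × (26 + (-19))
S_16 = 16/2 × 7 = 56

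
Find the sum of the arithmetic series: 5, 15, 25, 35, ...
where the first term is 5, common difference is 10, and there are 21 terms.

Sₙ = n/2 × (first + last)
Last term = a + (n-1)d = 5 + (21-1)×10 = 205
S_21 = 21/2 × (5 + 205)
S_21 = 21/2 × 210 = 2205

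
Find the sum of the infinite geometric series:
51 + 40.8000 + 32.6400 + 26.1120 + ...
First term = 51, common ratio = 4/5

For |r| < 1, S = a / (1 - r)
S = 51 / (1 - (4/5))
S = 51 / (1/5)
S = 255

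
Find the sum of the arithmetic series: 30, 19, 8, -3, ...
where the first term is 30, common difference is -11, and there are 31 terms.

Sₙ = n/2 × (first + last)
Last term = a + (n-1)d = 30 + (31-1)×(-11) = -300
S_31 = 31/2 × (30 + (-300))
S_31 = 31/2 × (-270) = -4185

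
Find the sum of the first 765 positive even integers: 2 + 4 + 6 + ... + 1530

Sum of first n even numbers = n(n+1)
= 765×766
= 585990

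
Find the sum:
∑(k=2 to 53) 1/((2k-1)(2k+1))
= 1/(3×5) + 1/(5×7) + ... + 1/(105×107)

Partial fractions: 1/((2k-1)(2k+1)) = (1/2)[1/(2k-1) - 1/(2k+1)]
The series telescopes:
= (1/2)[1/3 - 1/107]
= 52/321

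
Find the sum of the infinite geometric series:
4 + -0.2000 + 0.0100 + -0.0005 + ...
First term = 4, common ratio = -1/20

For |r| < 1, S = a / (1 - r)
S = 4 / (1 - (-1/20))
S = 4 / (21/20)
S = 80/21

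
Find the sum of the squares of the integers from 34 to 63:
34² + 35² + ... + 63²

Use ∑_{k=1}^{n} k² = n(n+1)(2n+1)/6, then subtract the first 33 terms.
∑_{k=1}^{63} k² = 63×64×127/6 = 85344
∑_{k=1}^{33} k² = 33×34×67/6 = 12529
∑_{k=34}^{63} k² = 85344 - 12529 = 72815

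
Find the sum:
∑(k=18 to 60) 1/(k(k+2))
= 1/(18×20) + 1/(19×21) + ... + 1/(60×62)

Partial fractions: 1/(k(k+2)) = (1/2)[1/k - 1/(k+2)]
Telescoping leaves the first two and last two terms:
= (1/2)[1/18 + 1/19 - 1/61 - 1/62]
= 24467/646722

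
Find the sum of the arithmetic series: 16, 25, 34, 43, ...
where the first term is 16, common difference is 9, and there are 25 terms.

Sₙ = n/2 × (first + last)
Last term = a + (n-1)d = 16 + (25-1)×9 = 232
S_25 = 25/2 × (16 + 232)
S_25 = 25/2 × 248 = 3100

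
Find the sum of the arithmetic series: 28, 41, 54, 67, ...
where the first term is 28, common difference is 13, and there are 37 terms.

Sₙ = n/2 × (first + last)
Last term = a + (n-1)d = 28 + (37-1)×13 = 496
S_37 = 37/2 × (28 + 496)
S_37 = 37/2 × 524 = 9694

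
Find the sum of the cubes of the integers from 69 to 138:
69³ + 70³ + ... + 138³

Use ∑_{k=1}^{n} k³ = [n(n+1)/2]², then subtract the first 68 terms.
∑_{k=1}^{138} k³ = [138×139/2]² = 9591² = 91987281
∑_{k=1}^{68} k³ = [68×69/2]² = 2346² = 5503716
∑_{k=69}^{138} k³ = 91987281 - 5503716 = 86483565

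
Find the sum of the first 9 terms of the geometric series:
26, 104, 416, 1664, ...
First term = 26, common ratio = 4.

Sₙ = a(1 - rⁿ) / (1 - r)
S_9 = 26(1 - 4^9) / (1 - 4)
S_9 = 26(1 - 262144) / (-3)
S_9 = 2271906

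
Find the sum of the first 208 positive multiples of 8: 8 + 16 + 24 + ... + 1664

Factor out 8: = 8(1 + 2 + ... + 208) = 8 × n(n+1)/2
= 8 × 208×209/2
= 8 × 21736
= 173888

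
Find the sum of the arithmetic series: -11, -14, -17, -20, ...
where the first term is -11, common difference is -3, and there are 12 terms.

Sₙ = n/2 × (first + last)
Last term = a + (n-1)d = -11 + (12-1)×(-3) = -44
S_12 = 12/2 × (-11 + (-44))
S_12 = 12/2 × (-55) = -330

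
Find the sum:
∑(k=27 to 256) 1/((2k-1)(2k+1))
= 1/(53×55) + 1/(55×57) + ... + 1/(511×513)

Partial fractions: 1/((2k-1)(2k+1)) = (1/2)[1/(2k-1) - 1/(2k+1)]
The series telescopes:
= (1/2)[1/53 - 1/513]
= 230/27189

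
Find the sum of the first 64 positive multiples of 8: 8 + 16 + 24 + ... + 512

Factor out 8: = 8(1 + 2 + ... + 64) = 8 × n(n+1)/2
= 8 × 64×65/2
= 8 × 2080
= 16640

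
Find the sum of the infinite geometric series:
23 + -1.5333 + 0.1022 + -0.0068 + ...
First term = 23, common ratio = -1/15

For |r| < 1, S = a / (1 - r)
S = 23 / (1 - (-1/15))
S = 23 / (16/15)
S = 345/16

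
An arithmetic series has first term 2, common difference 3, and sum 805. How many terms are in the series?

Using S = n/2 × [2a + (n-1)d]
805 = n/2 × [2(2) + (n-1)(3)]
805 = n/2 × [4 + 3n - 3]
1610 = n × [1 + 3n]
3n² + (1)n - 1610 = 0
Discriminant: Δ = (1)² - 4(3)(-1610) = 1 + 19320 = 19321
√Δ = 139
n = [-(1) + √Δ] / (2·3) = (-1 + 139) / 6 = 138 / 6 = 23
(The negative root is discarded since n must be a positive integer.)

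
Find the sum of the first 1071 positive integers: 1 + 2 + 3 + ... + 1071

Formula: ∑k = n(n+1)/2
= 1071×1072/2
= 1148112/2
= 574056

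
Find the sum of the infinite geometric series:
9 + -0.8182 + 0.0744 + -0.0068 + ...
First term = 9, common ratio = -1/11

For |r| < 1, S = a / (1 - r)
S = 9 / (1 - (-1/11))
S = 9 / (12/11)
S = 33/4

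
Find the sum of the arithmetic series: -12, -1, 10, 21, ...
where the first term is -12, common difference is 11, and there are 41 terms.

Sₙ = n/2 × (first + last)
Last term = a + (n-1)d = -12 + (41-1)×11 = 428
S_41 = 41/2 × (-12 + 428)
S_41 = 41/2 × 416 = 8528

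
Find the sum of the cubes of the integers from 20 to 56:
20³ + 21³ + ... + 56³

Use ∑_{k=1}^{n} k³ = [n(n+1)/2]², then subtract the first 19 terms.
∑_{k=1}^{56} k³ = [56×57/2]² = 1596² = 2547216
∑_{k=1}^{19} k³ = [19×20/2]² = 190² = 36100
∑_{k=20}^{56} k³ = 2547216 - 36100 = 2511116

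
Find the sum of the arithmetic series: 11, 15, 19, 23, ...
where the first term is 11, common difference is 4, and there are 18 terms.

Sₙ = n/2 × (first + last)
Last term = a + (n-1)d = 11 + (18-1)×4 = 79
S_18 = 18/2 × (11 + 79)
S_18 = 18/2 × 90 = 810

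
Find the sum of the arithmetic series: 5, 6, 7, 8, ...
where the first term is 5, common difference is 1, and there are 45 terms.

Sₙ = n/2 × (first + last)
Last term = a + (n-1)d = 5 + (45-1)×1 = 49
S_45 = 45/2 × (5 + 49)
S_45 = 45/2 × 54 = 1215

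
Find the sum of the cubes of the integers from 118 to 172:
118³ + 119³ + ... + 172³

Use ∑_{k=1}^{n} k³ = [n(n+1)/2]², then subtract the first 117 terms.
∑_{k=1}^{172} k³ = [172×173/2]² = 14878² = 221354884
∑_{k=1}^{117} k³ = [117×118/2]² = 6903² = 47651409
∑_{k=118}^{172} k³ = 221354884 - 47651409 = 173703475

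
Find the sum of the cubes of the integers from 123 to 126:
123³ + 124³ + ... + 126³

Use ∑_{k=1}^{n} k³ = [n(n+1)/2]², then subtract the first 122 terms.
∑_{k=1}^{126} k³ = [126×127/2]² = 8001² = 64016001
∑_{k=1}^{122} k³ = [122×123/2]² = 7503² = 56295009
∑_{k=123}^{126} k³ = 64016001 - 56295009 = 7720992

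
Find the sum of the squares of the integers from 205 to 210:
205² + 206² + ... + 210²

Use ∑_{k=1}^{n} k² = n(n+1)(2n+1)/6, then subtract the first 204 terms.
∑_{k=1}^{210} k² = 210×211×421/6 = 3109085
∑_{k=1}^{204} k² = 204×205×409/6 = 2850730
∑_{k=205}^{210} k² = 3109085 - 2850730 = 258355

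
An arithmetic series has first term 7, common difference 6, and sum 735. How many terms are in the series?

Using S = n/2 × [2a + (n-1)d]
735 = n/2 × [2(7) + (n-1)(6)]
735 = n/2 × [14 + 6n - 6]
1470 = n × [8 + 6n]
6n² + (8)n - 1470 = 0
Discriminant: Δ = (8)² - 4(6)(-1470) = 64 + 35280 = 35344
√Δ = 188
n = [-(8) + √Δ] / (2·6) = (-8 + 188) / 12 = 180 / 12 = 15
(The negative root is discarded since n must be a positive integer.)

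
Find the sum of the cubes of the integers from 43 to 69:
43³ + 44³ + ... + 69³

Use ∑_{k=1}^{n} k³ = [n(n+1)/2]², then subtract the first 42 terms.
∑_{k=1}^{69} k³ = [69×70/2]² = 2415² = 5832225
∑_{k=1}^{42} k³ = [42×43/2]² = 903² = 815409
∑_{k=43}^{69} k³ = 5832225 - 815409 = 5016816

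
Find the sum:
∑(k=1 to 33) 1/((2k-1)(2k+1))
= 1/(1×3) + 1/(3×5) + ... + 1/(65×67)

Partial fractions: 1/((2k-1)(2k+1)) = (1/2)[1/(2k-1) - 1/(2k+1)]
The series telescopes:
= (1/2)[1/1 - 1/67]
= 33/67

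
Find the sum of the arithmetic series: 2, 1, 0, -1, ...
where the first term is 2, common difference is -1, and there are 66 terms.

Sₙ = n/2 × (first + last)
Last term = a + (n-1)d = 2 + (66-1)×(-1) = -63
S_66 = 66/2 × (2 + (-63))
S_66 = 66/2 × (-61) = -2013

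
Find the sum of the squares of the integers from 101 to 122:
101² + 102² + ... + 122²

Use ∑_{k=1}^{n} k² = n(n+1)(2n+1)/6, then subtract the first 100 terms.
∑_{k=1}^{122} k² = 122×123×245/6 = 612745
∑_{k=1}^{100} k² = 100×101×201/6 = 338350
∑_{k=101}^{122} k² = 612745 - 338350 = 274395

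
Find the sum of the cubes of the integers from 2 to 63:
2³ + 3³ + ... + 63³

Use ∑_{k=1}^{n} k³ = [n(n+1)/2]², then subtract the first 1 terms.
∑_{k=1}^{63} k³ = [63×64/2]² = 2016² = 4064256
∑_{k=1}^{1} k³ = [1×2/2]² = 1² = 1
∑_{k=2}^{63} k³ = 4064256 - 1 = 4064255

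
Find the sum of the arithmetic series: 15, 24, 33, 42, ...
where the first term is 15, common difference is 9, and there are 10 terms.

Sₙ = n/2 × (first + last)
Last term = a + (n-1)d = 15 + (10-1)×9 = 96
S_10 = 10/2 × (15 + 96)
S_10 = 10/2 × 111 = 555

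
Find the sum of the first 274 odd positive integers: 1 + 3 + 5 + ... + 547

Sum of first n odd numbers = n²
= 274²
= 75076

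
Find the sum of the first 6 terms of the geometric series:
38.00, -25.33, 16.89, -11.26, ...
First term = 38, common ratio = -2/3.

Sₙ = a(1 - rⁿ) / (1 - r)
S_6 = 38(1 - (-2/3)^6) / (1 - (-2/3))
S_6 = 38(1 - (64/729)) / (5/3)
S_6 = 5054/243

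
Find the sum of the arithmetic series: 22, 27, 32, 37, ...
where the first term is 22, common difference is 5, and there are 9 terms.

Sₙ = n/2 × (first + last)
Last term = a + (n-1)d = 22 + (9-1)×5 = 62
S_9 = 9/2 × (22 + 62)
S_9 = 9/2 × 84 = 378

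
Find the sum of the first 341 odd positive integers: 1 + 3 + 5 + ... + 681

Sum of first n odd numbers = n²
= 341²
= 116281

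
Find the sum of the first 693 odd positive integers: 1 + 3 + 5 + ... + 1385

Sum of first n odd numbers = n²
= 693²
= 480249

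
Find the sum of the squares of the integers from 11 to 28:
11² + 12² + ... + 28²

Use ∑_{k=1}^{n} k² = n(n+1)(2n+1)/6, then subtract the first 10 terms.
∑_{k=1}^{28} k² = 28×29×57/6 = 7714
∑_{k=1}^{10} k² = 10×11×21/6 = 385
∑_{k=11}^{28} k² = 7714 - 385 = 7329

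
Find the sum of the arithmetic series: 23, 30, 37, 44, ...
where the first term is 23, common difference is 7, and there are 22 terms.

Sₙ = n/2 × (first + last)
Last term = a + (n-1)d = 23 + (22-1)×7 = 170
S_22 = 22/2 × (23 + 170)
S_22 = 22/2 × 193 = 2123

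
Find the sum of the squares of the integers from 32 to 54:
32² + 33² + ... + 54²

Use ∑_{k=1}^{n} k² = n(n+1)(2n+1)/6, then subtract the first 31 terms.
∑_{k=1}^{54} k² = 54×55×109/6 = 53955
∑_{k=1}^{31} k² = 31×32×63/6 = 10416
∑_{k=32}^{54} k² = 53955 - 10416 = 43539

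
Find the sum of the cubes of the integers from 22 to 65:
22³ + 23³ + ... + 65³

Use ∑_{k=1}^{n} k³ = [n(n+1)/2]², then subtract the first 21 terms.
∑_{k=1}^{65} k³ = [65×66/2]² = 2145² = 4601025
∑_{k=1}^{21} k³ = [21×22/2]² = 231² = 53361
∑_{k=22}^{65} k³ = 4601025 - 53361 = 4547664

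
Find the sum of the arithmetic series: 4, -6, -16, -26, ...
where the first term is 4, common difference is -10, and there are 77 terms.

Sₙ = n/2 × (first + last)
Last term = a + (n-1)d = 4 + (77-1)×(-10) = -756
S_77 = 77/2 × (4 + (-756))
S_77 = 77/2 × (-752) = -28952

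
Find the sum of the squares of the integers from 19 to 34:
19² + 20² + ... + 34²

Use ∑_{k=1}^{n} k² = n(n+1)(2n+1)/6, then subtract the first 18 terms.
∑_{k=1}^{34} k² = 34×35×69/6 = 13685
∑_{k=1}^{18} k² = 18×19×37/6 = 2109
∑_{k=19}^{34} k² = 13685 - 2109 = 11576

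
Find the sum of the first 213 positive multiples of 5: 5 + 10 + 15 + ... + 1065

Factor out 5: = 5(1 + 2 + ... + 213) = 5 × n(n+1)/2
= 5 × 213×214/2
= 5 × 22791
= 113955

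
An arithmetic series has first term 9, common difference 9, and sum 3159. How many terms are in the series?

Using S = n/2 × [2a + (n-1)d]
3159 = n/2 × [2(9) + (n-1)(9)]
3159 = n/2 × [18 + 9n - 9]
6318 = n × [9 + 9n]
9n² + (9)n - 6318 = 0
Discriminant: Δ = (9)² - 4(9)(-6318) = 81 + 227448 = 227529
√Δ = 477
n = [-(9) + √Δ] / (2·9) = (-9 + 477) / 18 = 468 / 18 = 26
(The negative root is discarded since n must be a positive integer.)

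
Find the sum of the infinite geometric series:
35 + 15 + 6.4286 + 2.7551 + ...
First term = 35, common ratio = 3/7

For |r| < 1, S = a / (1 - r)
S = 35 / (1 - (3/7))
S = 35 / (4/7)
S = 245/4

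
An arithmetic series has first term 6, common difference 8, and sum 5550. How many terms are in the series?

Using S = n/2 × [2a + (n-1)d]
5550 = n/2 × [2(6) + (n-1)(8)]
5550 = n/2 × [12 + 8n - 8]
11100 = n × [4 + 8n]
8n² + (4)n - 11100 = 0
Discriminant: Δ = (4)² - 4(8)(-11100) = 16 + 355200 = 355216
√Δ = 596
n = [-(4) + √Δ] / (2·8) = (-4 + 596) / 16 = 592 / 16 = 37
(The negative root is discarded since n must be a positive integer.)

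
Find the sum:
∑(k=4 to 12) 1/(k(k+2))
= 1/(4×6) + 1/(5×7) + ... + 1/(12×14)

Partial fractions: 1/(k(k+2)) = (1/2)[1/k - 1/(k+2)]
Telescoping leaves the first two and last two terms:
= (1/2)[1/4 + 1/5 - 1/13 - 1/14]
= 549/3640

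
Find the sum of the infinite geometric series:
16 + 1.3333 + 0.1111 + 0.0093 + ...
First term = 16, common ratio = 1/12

For |r| < 1, S = a / (1 - r)
S = 16 / (1 - (1/12))
S = 16 / (11/12)
S = 192/11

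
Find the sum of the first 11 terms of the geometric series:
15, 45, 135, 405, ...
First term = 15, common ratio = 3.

Sₙ = a(1 - rⁿ) / (1 - r)
S_11 = 15(1 - 3^11) / (1 - 3)
S_11 = 15(1 - 177147) / (-2)
S_11 = 1328595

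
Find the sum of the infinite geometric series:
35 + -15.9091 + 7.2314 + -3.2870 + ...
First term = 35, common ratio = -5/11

For |r| < 1, S = a / (1 - r)
S = 35 / (1 - (-5/11))
S = 35 / (16/11)
S = 385/16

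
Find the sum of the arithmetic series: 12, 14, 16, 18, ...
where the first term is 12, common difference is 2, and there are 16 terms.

Sₙ = n/2 × (first + last)
Last term = a + (n-1)d = 12 + (16-1)×2 = 42
S_16 = 16/2 × (12 + 42)
S_16 = 16/2 × 54 = 432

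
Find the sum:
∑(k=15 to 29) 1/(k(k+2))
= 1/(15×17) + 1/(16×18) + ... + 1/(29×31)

Partial fractions: 1/(k(k+2)) = (1/2)[1/k - 1/(k+2)]
Telescoping leaves the first two and last two terms:
= (1/2)[1/15 + 1/16 - 1/30 - 1/31]
= 473/14880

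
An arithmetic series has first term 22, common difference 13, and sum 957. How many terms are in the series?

Using S = n/2 × [2a + (n-1)d]
957 = n/2 × [2(22) + (n-1)(13)]
957 = n/2 × [44 + 13n - 13]
1914 = n × [31 + 13n]
13n² + (31)n - 1914 = 0
Discriminant: Δ = (31)² - 4(13)(-1914) = 961 + 99528 = 100489
√Δ = 317
n = [-(31) + √Δ] / (2·13) = (-31 + 317) / 26 = 286 / 26 = 11
(The negative root is discarded since n must be a positive integer.)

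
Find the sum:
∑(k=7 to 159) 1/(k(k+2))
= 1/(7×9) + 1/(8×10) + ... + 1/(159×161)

Partial fractions: 1/(k(k+2)) = (1/2)[1/k - 1/(k+2)]
Telescoping leaves the first two and last two terms:
= (1/2)[1/7 + 1/8 - 1/160 - 1/161]
= 6579/51520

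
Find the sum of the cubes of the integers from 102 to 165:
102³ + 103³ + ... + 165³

Use ∑_{k=1}^{n} k³ = [n(n+1)/2]², then subtract the first 101 terms.
∑_{k=1}^{165} k³ = [165×166/2]² = 13695² = 187553025
∑_{k=1}^{101} k³ = [101×102/2]² = 5151² = 26532801
∑_{k=102}^{165} k³ = 187553025 - 26532801 = 161020224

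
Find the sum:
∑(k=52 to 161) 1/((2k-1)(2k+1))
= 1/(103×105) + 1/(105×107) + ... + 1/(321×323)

Partial fractions: 1/((2k-1)(2k+1)) = (1/2)[1/(2k-1) - 1/(2k+1)]
The series telescopes:
= (1/2)[1/103 - 1/323]
= 110/33269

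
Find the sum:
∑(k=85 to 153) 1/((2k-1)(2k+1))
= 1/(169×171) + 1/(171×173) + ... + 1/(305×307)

Partial fractions: 1/((2k-1)(2k+1)) = (1/2)[1/(2k-1) - 1/(2k+1)]
The series telescopes:
= (1/2)[1/169 - 1/307]
= 69/51883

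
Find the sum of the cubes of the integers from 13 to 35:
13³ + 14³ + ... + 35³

Use ∑_{k=1}^{n} k³ = [n(n+1)/2]², then subtract the first 12 terms.
∑_{k=1}^{35} k³ = [35×36/2]² = 630² = 396900
∑_{k=1}^{12} k³ = [12×13/2]² = 78² = 6084
∑_{k=13}^{35} k³ = 396900 - 6084 = 390816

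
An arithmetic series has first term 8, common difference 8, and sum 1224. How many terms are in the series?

Using S = n/2 × [2a + (n-1)d]
1224 = n/2 × [2(8) + (n-1)(8)]
1224 = n/2 × [16 + 8n - 8]
2448 = n × [8 + 8n]
8n² + (8)n - 2448 = 0
Discriminant: Δ = (8)² - 4(8)(-2448) = 64 + 78336 = 78400
√Δ = 280
n = [-(8) + √Δ] / (2·8) = (-8 + 280) / 16 = 272 / 16 = 17
(The negative root is discarded since n must be a positive integer.)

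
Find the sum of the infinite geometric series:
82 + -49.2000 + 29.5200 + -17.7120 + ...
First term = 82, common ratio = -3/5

For |r| < 1, S = a / (1 - r)
S = 82 / (1 - (-3/5))
S = 82 / (8/5)
S = 205/4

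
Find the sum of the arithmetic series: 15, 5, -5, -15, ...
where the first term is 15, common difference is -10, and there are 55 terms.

Sₙ = n/2 × (first + last)
Last term = a + (n-1)d = 15 + (55-1)×(-10) = -525
S_55 = 55/2 × (15 + (-525))
S_55 = 55/2 × (-510) = -14025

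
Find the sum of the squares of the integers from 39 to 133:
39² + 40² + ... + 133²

Use ∑_{k=1}^{n} k² = n(n+1)(2n+1)/6, then subtract the first 38 terms.
∑_{k=1}^{133} k² = 133×134×267/6 = 793079
∑_{k=1}^{38} k² = 38×39×77/6 = 19019
∑_{k=39}^{133} k² = 793079 - 19019 = 774060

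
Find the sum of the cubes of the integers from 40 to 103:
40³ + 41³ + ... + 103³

Use ∑_{k=1}^{n} k³ = [n(n+1)/2]², then subtract the first 39 terms.
∑_{k=1}^{103} k³ = [103×104/2]² = 5356² = 28686736
∑_{k=1}^{39} k³ = [39×40/2]² = 780² = 608400
∑_{k=40}^{103} k³ = 28686736 - 608400 = 28078336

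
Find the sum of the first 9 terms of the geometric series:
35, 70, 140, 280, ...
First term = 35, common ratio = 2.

Sₙ = a(1 - rⁿ) / (1 - r)
S_9 = 35(1 - 2^9) / (1 - 2)
S_9 = 35(1 - 512) / (-1)
S_9 = 17885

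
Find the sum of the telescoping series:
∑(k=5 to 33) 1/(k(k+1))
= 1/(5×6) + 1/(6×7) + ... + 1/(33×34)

Partial fractions: 1/(k(k+1)) = 1/k - 1/(k+1)
The series telescopes:
= (1/5 - 1/6) + (1/6 - 1/7) + ... + (1/33 - 1/34)
= 1/5 - 1/34
= 29/170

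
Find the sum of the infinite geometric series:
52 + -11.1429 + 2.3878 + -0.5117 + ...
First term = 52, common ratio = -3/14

For |r| < 1, S = a / (1 - r)
S = 52 / (1 - (-3/14))
S = 52 / (17/14)
S = 728/17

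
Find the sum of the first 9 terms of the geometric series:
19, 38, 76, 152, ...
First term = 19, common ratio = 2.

Sₙ = a(1 - rⁿ) / (1 - r)
S_9 = 19(1 - 2^9) / (1 - 2)
S_9 = 19(1 - 512) / (-1)
S_9 = 9709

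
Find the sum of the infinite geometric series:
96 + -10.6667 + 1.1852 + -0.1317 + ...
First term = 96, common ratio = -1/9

For |r| < 1, S = a / (1 - r)
S = 96 / (1 - (-1/9))
S = 96 / (10/9)
S = 432/5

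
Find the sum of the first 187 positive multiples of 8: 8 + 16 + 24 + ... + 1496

Factor out 8: = 8(1 + 2 + ... + 187) = 8 × n(n+1)/2
= 8 × 187×188/2
= 8 × 17578
= 140624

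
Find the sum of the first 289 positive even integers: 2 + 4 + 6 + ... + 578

Sum of first n even numbers = n(n+1)
= 289×290
= 83810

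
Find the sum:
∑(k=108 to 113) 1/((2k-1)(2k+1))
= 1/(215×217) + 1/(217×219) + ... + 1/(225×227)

Partial fractions: 1/((2k-1)(2k+1)) = (1/2)[1/(2k-1) - 1/(2k+1)]
The series telescopes:
= (1/2)[1/215 - 1/227]
= 6/48805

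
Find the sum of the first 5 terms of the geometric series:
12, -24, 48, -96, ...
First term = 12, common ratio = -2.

Sₙ = a(1 - rⁿ) / (1 - r)
S_5 = 12(1 - (-2)^5) / (1 - (-2))
S_5 = 12(1 - (-32)) / (3)
S_5 = 132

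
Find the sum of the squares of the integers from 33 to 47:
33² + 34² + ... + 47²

Use ∑_{k=1}^{n} k² = n(n+1)(2n+1)/6, then subtract the first 32 terms.
∑_{k=1}^{47} k² = 47×48×95/6 = 35720
∑_{k=1}^{32} k² = 32×33×65/6 = 11440
∑_{k=33}^{47} k² = 35720 - 11440 = 24280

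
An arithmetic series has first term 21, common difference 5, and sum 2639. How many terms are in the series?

Using S = n/2 × [2a + (n-1)d]
2639 = n/2 × [2(21) + (n-1)(5)]
2639 = n/2 × [42 + 5n - 5]
5278 = n × [37 + 5n]
5n² + (37)n - 5278 = 0
Discriminant: Δ = (37)² - 4(5)(-5278) = 1369 + 105560 = 106929
√Δ = 327
n = [-(37) + √Δ] / (2·5) = (-37 + 327) / 10 = 290 / 10 = 29
(The negative root is discarded since n must be a positive integer.)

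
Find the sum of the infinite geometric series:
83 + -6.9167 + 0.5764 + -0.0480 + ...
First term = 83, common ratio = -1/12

For |r| < 1, S = a / (1 - r)
S = 83 / (1 - (-1/12))
S = 83 / (13/12)
S = 996/13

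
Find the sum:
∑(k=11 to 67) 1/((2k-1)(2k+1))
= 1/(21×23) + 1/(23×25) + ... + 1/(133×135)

Partial fractions: 1/((2k-1)(2k+1)) = (1/2)[1/(2k-1) - 1/(2k+1)]
The series telescopes:
= (1/2)[1/21 - 1/135]
= 19/945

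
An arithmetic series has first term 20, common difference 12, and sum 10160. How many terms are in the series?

Using S = n/2 × [2a + (n-1)d]
10160 = n/2 × [2(20) + (n-1)(12)]
10160 = n/2 × [40 + 12n - 12]
20320 = n × [28 + 12n]
12n² + (28)n - 20320 = 0
Discriminant: Δ = (28)² - 4(12)(-20320) = 784 + 975360 = 976144
√Δ = 988
n = [-(28) + √Δ] / (2·12) = (-28 + 988) / 24 = 960 / 24 = 40
(The negative root is discarded since n must be a positive integer.)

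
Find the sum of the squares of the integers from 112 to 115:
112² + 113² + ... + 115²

Use ∑_{k=1}^{n} k² = n(n+1)(2n+1)/6, then subtract the first 111 terms.
∑_{k=1}^{115} k² = 115×116×231/6 = 513590
∑_{k=1}^{111} k² = 111×112×223/6 = 462056
∑_{k=112}^{115} k² = 513590 - 462056 = 51534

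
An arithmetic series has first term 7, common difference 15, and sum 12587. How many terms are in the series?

Using S = n/2 × [2a + (n-1)d]
12587 = n/2 × [2(7) + (n-1)(15)]
12587 = n/2 × [14 + 15n - 15]
25174 = n × [-1 + 15n]
15n² + (-1)n - 25174 = 0
Discriminant: Δ = (-1)² - 4(15)(-25174) = 1 + 1510440 = 1510441
√Δ = 1229
n = [-(-1) + √Δ] / (2·15) = (1 + 1229) / 30 = 1230 / 30 = 41
(The negative root is discarded since n must be a positive integer.)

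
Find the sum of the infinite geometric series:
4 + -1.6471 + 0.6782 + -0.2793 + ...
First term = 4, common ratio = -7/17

For |r| < 1, S = a / (1 - r)
S = 4 / (1 - (-7/17))
S = 4 / (24/17)
S = 17/6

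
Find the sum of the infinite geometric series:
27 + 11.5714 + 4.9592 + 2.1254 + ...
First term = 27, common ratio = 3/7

For |r| < 1, S = a / (1 - r)
S = 27 / (1 - (3/7))
S = 27 / (4/7)
S = 189/4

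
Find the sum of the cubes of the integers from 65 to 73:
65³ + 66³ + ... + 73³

Use ∑_{k=1}^{n} k³ = [n(n+1)/2]², then subtract the first 64 terms.
∑_{k=1}^{73} k³ = [73×74/2]² = 2701² = 7295401
∑_{k=1}^{64} k³ = [64×65/2]² = 2080² = 4326400
∑_{k=65}^{73} k³ = 7295401 - 4326400 = 2969001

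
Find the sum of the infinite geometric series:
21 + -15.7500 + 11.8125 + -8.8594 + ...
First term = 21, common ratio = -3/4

For |r| < 1, S = a / (1 - r)
S = 21 / (1 - (-3/4))
S = 21 / (7/4)
S = 12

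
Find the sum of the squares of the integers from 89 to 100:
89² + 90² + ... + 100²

Use ∑_{k=1}^{n} k² = n(n+1)(2n+1)/6, then subtract the first 88 terms.
∑_{k=1}^{100} k² = 100×101×201/6 = 338350
∑_{k=1}^{88} k² = 88×89×177/6 = 231044
∑_{k=89}^{100} k² = 338350 - 231044 = 107306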